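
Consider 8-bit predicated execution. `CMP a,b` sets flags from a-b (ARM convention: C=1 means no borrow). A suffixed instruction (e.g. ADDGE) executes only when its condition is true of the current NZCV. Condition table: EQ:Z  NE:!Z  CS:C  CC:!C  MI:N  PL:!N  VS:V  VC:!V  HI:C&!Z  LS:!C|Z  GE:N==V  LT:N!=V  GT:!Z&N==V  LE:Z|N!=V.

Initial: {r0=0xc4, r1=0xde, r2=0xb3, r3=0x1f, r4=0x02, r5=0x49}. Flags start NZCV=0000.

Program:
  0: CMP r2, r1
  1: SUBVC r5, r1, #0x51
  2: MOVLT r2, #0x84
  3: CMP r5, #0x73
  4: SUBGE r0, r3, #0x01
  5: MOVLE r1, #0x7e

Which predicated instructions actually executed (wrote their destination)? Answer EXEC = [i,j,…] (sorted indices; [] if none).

[0] flags=1000 → (cmp)
[1] flags=1000 VC?T → r5=0x8d
[2] flags=1000 LT?T → r2=0x84
[3] flags=0011 → (cmp)
[4] flags=0011 GE?F → skip
[5] flags=0011 LE?T → r1=0x7e

EXEC = [1,2,5]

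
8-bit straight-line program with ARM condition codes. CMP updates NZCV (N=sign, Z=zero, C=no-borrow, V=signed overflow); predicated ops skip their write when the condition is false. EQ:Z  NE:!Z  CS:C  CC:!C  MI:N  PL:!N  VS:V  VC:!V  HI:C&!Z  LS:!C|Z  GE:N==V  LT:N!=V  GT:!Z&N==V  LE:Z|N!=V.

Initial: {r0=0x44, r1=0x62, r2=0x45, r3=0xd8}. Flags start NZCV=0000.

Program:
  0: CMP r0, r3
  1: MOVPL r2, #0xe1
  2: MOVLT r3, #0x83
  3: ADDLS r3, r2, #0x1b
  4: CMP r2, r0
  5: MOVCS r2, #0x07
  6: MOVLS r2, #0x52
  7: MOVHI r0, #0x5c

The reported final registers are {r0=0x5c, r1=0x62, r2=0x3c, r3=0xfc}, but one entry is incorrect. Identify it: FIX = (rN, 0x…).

[0] flags=0000 → (cmp)
[1] flags=0000 PL?T → r2=0xe1
[2] flags=0000 LT?F → skip
[3] flags=0000 LS?T → r3=0xfc
[4] flags=1010 → (cmp)
[5] flags=1010 CS?T → r2=0x07
[6] flags=1010 LS?F → skip
[7] flags=1010 HI?T → r0=0x5c

FIX = (r2, 0x07)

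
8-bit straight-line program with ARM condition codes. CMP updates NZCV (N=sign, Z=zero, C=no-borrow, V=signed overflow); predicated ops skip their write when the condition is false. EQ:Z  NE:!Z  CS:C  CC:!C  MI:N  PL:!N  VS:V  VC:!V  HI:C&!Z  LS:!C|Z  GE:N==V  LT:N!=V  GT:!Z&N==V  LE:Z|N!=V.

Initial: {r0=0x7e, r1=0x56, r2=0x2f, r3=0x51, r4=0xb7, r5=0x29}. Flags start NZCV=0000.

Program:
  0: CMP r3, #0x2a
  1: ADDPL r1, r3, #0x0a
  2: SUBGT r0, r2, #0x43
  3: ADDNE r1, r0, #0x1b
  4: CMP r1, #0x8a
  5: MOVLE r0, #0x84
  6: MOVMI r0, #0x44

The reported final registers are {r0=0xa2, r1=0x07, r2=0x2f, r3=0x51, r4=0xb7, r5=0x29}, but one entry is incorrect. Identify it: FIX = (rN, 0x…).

FIX = (r0, 0xec)

0: ✓ CMP  NZCV=0010
1: ✓ ADDPL  r1←0x5b
2: ✓ SUBGT  r0←0xec
3: ✓ ADDNE  r1←0x07
4: ✓ CMP  NZCV=0000
5: · MOVLE
6: · MOVMI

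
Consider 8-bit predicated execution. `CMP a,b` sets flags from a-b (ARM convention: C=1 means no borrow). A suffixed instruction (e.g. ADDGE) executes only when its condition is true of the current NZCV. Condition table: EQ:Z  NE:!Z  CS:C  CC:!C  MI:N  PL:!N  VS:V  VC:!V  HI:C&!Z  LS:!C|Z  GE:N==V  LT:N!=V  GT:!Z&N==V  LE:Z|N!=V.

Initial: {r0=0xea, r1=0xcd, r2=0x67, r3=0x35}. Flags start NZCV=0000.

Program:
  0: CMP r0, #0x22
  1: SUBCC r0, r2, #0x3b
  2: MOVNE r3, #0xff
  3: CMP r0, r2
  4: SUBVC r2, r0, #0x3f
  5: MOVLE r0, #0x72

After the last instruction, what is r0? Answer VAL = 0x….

VAL = 0x72

0: ✓ CMP  NZCV=1010
1: · SUBCC
2: ✓ MOVNE  r3←0xff
3: ✓ CMP  NZCV=1010
4: ✓ SUBVC  r2←0xab
5: ✓ MOVLE  r0←0x72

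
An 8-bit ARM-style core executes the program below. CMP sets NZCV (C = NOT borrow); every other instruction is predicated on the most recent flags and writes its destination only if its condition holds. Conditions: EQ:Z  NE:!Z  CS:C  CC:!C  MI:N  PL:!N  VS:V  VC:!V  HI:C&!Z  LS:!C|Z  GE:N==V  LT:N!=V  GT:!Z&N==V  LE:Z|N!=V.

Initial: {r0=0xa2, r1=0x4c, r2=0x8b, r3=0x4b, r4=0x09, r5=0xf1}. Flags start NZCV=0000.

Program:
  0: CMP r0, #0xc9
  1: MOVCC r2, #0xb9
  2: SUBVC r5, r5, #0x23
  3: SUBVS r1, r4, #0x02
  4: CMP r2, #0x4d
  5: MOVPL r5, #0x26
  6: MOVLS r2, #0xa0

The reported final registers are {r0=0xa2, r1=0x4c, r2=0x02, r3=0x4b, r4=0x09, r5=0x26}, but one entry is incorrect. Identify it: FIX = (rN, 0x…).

FIX = (r2, 0xb9)

[0] flags=1000 → (cmp)
[1] flags=1000 CC?T → r2=0xb9
[2] flags=1000 VC?T → r5=0xce
[3] flags=1000 VS?F → skip
[4] flags=0011 → (cmp)
[5] flags=0011 PL?T → r5=0x26
[6] flags=0011 LS?F → skip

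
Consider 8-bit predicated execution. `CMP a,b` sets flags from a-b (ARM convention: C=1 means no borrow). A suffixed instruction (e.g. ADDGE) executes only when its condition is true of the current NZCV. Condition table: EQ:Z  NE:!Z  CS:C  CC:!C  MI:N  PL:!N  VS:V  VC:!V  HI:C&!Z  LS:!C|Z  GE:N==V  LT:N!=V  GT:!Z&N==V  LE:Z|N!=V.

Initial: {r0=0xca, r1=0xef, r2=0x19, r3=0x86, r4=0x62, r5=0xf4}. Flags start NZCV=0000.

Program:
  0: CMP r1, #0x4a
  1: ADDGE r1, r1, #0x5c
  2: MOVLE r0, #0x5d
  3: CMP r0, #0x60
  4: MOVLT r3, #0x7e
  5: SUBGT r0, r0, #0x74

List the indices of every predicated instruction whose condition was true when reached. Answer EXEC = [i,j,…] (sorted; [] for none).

EXEC = [2,4]

0: ✓ CMP  NZCV=1010
1: · ADDGE
2: ✓ MOVLE  r0←0x5d
3: ✓ CMP  NZCV=1000
4: ✓ MOVLT  r3←0x7e
5: · SUBGT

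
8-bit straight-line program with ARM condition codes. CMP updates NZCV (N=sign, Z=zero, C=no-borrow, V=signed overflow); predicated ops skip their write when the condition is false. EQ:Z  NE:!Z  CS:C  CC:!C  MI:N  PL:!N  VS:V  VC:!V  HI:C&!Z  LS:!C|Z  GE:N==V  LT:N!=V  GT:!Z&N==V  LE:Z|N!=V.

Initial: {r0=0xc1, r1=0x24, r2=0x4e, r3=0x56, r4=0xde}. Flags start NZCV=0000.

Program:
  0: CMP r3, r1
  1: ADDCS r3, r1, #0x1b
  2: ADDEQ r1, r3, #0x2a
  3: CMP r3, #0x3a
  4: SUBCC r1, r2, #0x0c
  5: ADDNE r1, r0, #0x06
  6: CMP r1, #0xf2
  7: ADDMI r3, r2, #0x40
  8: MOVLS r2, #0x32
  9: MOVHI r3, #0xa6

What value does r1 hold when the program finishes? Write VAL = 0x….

[0] flags=0010 → (cmp)
[1] flags=0010 CS?T → r3=0x3f
[2] flags=0010 EQ?F → skip
[3] flags=0010 → (cmp)
[4] flags=0010 CC?F → skip
[5] flags=0010 NE?T → r1=0xc7
[6] flags=1000 → (cmp)
[7] flags=1000 MI?T → r3=0x8e
[8] flags=1000 LS?T → r2=0x32
[9] flags=1000 HI?F → skip

VAL = 0xc7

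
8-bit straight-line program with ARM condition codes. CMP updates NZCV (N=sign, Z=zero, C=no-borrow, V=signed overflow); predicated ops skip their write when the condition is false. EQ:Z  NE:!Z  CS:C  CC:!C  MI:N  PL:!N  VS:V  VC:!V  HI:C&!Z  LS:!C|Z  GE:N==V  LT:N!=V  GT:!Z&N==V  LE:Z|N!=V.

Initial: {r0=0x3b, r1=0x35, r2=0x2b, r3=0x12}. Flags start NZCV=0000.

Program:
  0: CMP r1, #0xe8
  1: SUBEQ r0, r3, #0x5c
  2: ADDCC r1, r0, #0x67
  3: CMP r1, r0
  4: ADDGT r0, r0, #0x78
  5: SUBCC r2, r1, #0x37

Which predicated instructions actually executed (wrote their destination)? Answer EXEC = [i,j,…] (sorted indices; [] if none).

EXEC = [2]

[0] flags=0000 → (cmp)
[1] flags=0000 EQ?F → skip
[2] flags=0000 CC?T → r1=0xa2
[3] flags=0011 → (cmp)
[4] flags=0011 GT?F → skip
[5] flags=0011 CC?F → skip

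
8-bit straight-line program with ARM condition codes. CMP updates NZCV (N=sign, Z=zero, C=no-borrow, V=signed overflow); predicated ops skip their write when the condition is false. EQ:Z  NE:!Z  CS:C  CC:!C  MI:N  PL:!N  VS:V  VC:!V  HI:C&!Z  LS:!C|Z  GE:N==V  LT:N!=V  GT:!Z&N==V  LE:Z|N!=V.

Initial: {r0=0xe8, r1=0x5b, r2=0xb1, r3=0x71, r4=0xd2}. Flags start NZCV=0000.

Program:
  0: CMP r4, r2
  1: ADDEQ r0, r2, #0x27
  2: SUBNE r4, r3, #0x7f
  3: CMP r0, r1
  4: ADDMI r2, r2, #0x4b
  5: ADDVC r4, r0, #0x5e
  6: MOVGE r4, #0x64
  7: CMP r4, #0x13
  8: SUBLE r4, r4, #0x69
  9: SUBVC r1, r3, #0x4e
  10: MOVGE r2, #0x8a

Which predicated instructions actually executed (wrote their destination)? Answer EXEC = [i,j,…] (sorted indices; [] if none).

EXEC = [2,4,5,9,10]

[0] flags=0010 → (cmp)
[1] flags=0010 EQ?F → skip
[2] flags=0010 NE?T → r4=0xf2
[3] flags=1010 → (cmp)
[4] flags=1010 MI?T → r2=0xfc
[5] flags=1010 VC?T → r4=0x46
[6] flags=1010 GE?F → skip
[7] flags=0010 → (cmp)
[8] flags=0010 LE?F → skip
[9] flags=0010 VC?T → r1=0x23
[10] flags=0010 GE?T → r2=0x8a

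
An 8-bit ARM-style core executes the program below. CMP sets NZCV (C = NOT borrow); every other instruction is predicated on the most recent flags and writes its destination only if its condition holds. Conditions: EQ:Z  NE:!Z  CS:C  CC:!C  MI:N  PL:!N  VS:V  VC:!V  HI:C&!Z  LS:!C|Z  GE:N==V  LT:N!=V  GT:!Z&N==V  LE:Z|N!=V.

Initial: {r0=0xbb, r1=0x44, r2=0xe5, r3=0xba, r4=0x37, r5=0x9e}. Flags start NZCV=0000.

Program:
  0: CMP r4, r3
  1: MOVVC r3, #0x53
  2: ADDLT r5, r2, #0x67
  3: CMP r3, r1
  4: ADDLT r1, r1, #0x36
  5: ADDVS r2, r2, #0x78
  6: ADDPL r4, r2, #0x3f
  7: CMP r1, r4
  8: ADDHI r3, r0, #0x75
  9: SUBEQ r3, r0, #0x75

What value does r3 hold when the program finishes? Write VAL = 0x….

0: ✓ CMP  NZCV=0000
1: ✓ MOVVC  r3←0x53
2: · ADDLT
3: ✓ CMP  NZCV=0010
4: · ADDLT
5: · ADDVS
6: ✓ ADDPL  r4←0x24
7: ✓ CMP  NZCV=0010
8: ✓ ADDHI  r3←0x30
9: · SUBEQ

VAL = 0x30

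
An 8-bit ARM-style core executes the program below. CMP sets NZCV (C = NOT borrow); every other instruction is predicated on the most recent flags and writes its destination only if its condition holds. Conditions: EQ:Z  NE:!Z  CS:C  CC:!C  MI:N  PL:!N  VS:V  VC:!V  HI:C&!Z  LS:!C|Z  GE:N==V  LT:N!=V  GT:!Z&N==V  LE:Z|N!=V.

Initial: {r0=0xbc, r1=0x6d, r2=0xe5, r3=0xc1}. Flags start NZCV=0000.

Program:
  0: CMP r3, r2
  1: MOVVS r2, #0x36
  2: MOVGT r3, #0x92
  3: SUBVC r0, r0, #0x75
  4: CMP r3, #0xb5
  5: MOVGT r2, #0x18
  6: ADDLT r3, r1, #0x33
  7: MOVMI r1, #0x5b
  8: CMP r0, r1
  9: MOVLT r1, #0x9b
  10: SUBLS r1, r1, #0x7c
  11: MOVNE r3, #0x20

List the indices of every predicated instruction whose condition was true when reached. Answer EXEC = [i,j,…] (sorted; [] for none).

EXEC = [3,5,9,10,11]

0: ✓ CMP  NZCV=1000
1: · MOVVS
2: · MOVGT
3: ✓ SUBVC  r0←0x47
4: ✓ CMP  NZCV=0010
5: ✓ MOVGT  r2←0x18
6: · ADDLT
7: · MOVMI
8: ✓ CMP  NZCV=1000
9: ✓ MOVLT  r1←0x9b
10: ✓ SUBLS  r1←0x1f
11: ✓ MOVNE  r3←0x20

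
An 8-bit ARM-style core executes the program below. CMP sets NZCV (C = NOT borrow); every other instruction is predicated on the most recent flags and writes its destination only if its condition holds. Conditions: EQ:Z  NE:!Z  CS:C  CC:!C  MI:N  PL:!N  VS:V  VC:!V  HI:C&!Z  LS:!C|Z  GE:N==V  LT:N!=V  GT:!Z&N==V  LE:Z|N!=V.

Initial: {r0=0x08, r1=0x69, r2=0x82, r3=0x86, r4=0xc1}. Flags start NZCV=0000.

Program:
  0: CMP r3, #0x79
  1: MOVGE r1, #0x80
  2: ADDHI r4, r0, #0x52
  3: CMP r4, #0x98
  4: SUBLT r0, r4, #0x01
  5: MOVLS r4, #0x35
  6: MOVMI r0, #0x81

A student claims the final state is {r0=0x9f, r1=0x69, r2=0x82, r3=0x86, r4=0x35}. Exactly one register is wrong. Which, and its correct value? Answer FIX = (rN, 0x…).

FIX = (r0, 0x81)

0: ✓ CMP  NZCV=0011
1: · MOVGE
2: ✓ ADDHI  r4←0x5a
3: ✓ CMP  NZCV=1001
4: · SUBLT
5: ✓ MOVLS  r4←0x35
6: ✓ MOVMI  r0←0x81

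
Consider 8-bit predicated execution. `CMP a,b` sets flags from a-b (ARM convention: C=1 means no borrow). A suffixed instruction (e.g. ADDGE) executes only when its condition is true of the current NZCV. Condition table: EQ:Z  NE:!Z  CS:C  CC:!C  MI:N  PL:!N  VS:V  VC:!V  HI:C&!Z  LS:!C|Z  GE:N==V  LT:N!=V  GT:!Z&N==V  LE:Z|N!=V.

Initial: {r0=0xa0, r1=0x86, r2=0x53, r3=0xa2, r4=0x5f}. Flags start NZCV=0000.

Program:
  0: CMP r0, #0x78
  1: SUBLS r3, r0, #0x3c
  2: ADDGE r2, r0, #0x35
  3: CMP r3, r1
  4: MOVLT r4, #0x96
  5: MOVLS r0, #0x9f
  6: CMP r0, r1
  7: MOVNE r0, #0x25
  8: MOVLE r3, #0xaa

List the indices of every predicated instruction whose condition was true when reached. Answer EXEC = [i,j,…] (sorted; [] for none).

EXEC = [7]

[0] flags=0011 → (cmp)
[1] flags=0011 LS?F → skip
[2] flags=0011 GE?F → skip
[3] flags=0010 → (cmp)
[4] flags=0010 LT?F → skip
[5] flags=0010 LS?F → skip
[6] flags=0010 → (cmp)
[7] flags=0010 NE?T → r0=0x25
[8] flags=0010 LE?F → skip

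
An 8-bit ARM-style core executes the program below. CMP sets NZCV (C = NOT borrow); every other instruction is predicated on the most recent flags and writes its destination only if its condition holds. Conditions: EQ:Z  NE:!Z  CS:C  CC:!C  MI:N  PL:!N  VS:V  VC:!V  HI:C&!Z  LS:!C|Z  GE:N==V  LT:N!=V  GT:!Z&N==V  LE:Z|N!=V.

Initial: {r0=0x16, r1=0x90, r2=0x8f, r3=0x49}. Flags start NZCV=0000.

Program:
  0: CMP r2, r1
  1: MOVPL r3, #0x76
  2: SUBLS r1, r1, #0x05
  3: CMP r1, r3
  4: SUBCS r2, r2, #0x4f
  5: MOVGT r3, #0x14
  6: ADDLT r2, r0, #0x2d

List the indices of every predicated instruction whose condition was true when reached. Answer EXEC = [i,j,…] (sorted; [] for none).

[0] flags=1000 → (cmp)
[1] flags=1000 PL?F → skip
[2] flags=1000 LS?T → r1=0x8b
[3] flags=0011 → (cmp)
[4] flags=0011 CS?T → r2=0x40
[5] flags=0011 GT?F → skip
[6] flags=0011 LT?T → r2=0x43

EXEC = [2,4,6]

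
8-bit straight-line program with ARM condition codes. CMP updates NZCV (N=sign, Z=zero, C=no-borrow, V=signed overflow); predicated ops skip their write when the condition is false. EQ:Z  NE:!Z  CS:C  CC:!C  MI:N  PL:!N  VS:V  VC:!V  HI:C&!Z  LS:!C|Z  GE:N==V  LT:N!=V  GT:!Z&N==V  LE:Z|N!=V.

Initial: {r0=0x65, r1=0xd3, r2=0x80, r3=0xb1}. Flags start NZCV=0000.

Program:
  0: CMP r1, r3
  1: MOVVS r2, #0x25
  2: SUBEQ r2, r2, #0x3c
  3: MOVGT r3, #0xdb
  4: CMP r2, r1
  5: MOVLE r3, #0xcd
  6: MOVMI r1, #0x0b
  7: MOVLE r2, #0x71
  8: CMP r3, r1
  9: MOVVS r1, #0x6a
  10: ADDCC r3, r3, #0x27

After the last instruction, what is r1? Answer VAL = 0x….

VAL = 0x0b

[0] flags=0010 → (cmp)
[1] flags=0010 VS?F → skip
[2] flags=0010 EQ?F → skip
[3] flags=0010 GT?T → r3=0xdb
[4] flags=1000 → (cmp)
[5] flags=1000 LE?T → r3=0xcd
[6] flags=1000 MI?T → r1=0x0b
[7] flags=1000 LE?T → r2=0x71
[8] flags=1010 → (cmp)
[9] flags=1010 VS?F → skip
[10] flags=1010 CC?F → skip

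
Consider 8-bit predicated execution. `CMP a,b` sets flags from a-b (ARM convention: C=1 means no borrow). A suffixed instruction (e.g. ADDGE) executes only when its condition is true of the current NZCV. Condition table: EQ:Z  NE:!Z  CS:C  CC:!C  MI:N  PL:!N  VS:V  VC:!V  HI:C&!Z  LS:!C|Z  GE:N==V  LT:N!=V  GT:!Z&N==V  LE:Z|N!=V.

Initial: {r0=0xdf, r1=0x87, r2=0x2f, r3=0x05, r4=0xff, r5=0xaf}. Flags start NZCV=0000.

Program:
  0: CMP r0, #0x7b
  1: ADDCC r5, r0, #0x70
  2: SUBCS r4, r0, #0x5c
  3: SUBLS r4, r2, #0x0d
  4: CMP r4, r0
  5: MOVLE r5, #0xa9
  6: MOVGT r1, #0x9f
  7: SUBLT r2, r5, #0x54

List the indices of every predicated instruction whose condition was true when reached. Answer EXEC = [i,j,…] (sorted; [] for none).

EXEC = [2,5,7]

0: ✓ CMP  NZCV=0011
1: · ADDCC
2: ✓ SUBCS  r4←0x83
3: · SUBLS
4: ✓ CMP  NZCV=1000
5: ✓ MOVLE  r5←0xa9
6: · MOVGT
7: ✓ SUBLT  r2←0x55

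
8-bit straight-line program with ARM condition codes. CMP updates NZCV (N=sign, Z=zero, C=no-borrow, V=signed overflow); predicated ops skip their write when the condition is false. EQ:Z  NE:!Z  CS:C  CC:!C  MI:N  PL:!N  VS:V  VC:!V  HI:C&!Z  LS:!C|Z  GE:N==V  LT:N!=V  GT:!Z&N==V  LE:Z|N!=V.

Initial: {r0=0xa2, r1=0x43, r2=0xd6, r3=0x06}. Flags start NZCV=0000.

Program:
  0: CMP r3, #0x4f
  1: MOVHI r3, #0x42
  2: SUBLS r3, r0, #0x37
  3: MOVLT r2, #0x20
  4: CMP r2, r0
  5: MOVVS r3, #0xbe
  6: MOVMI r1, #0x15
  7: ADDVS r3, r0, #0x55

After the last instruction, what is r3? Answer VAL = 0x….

VAL = 0x6b

0: ✓ CMP  NZCV=1000
1: · MOVHI
2: ✓ SUBLS  r3←0x6b
3: ✓ MOVLT  r2←0x20
4: ✓ CMP  NZCV=0000
5: · MOVVS
6: · MOVMI
7: · ADDVS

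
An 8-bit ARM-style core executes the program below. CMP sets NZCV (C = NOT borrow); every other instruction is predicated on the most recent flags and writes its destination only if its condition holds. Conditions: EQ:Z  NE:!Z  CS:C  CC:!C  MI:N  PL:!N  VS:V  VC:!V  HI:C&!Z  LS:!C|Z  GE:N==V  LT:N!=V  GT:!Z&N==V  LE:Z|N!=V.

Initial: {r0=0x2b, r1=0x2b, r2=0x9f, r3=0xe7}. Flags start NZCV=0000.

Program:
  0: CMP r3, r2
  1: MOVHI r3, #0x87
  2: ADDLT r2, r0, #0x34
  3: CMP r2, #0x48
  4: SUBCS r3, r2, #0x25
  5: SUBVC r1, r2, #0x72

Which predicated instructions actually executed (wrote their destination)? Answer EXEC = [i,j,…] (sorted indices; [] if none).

EXEC = [1,4]

[0] flags=0010 → (cmp)
[1] flags=0010 HI?T → r3=0x87
[2] flags=0010 LT?F → skip
[3] flags=0011 → (cmp)
[4] flags=0011 CS?T → r3=0x7a
[5] flags=0011 VC?F → skip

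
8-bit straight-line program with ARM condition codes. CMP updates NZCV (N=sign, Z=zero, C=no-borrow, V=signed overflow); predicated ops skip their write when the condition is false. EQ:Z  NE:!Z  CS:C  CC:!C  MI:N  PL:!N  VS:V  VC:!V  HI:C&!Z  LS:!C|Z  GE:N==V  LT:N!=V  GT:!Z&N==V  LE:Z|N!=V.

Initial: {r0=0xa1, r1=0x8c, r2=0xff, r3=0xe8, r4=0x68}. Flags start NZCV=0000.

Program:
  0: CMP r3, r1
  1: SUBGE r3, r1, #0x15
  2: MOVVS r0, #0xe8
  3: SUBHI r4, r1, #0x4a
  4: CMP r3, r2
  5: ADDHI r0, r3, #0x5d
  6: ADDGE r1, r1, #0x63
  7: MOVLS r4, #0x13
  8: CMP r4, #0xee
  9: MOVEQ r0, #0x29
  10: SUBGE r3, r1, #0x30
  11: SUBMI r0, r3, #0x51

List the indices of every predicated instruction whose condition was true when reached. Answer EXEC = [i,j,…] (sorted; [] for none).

EXEC = [1,3,6,7,10]

0: ✓ CMP  NZCV=0010
1: ✓ SUBGE  r3←0x77
2: · MOVVS
3: ✓ SUBHI  r4←0x42
4: ✓ CMP  NZCV=0000
5: · ADDHI
6: ✓ ADDGE  r1←0xef
7: ✓ MOVLS  r4←0x13
8: ✓ CMP  NZCV=0000
9: · MOVEQ
10: ✓ SUBGE  r3←0xbf
11: · SUBMI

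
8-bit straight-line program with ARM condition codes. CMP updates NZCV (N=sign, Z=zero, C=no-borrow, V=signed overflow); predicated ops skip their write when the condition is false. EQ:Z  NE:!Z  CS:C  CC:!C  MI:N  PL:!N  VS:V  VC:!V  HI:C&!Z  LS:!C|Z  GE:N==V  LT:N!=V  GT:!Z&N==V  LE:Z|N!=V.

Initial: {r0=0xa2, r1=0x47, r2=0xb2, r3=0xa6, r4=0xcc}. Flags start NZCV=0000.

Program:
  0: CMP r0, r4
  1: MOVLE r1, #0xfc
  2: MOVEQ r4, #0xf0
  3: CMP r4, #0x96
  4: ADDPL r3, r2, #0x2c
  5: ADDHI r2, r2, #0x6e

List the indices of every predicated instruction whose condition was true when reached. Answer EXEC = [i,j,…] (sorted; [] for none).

EXEC = [1,4,5]

0: ✓ CMP  NZCV=1000
1: ✓ MOVLE  r1←0xfc
2: · MOVEQ
3: ✓ CMP  NZCV=0010
4: ✓ ADDPL  r3←0xde
5: ✓ ADDHI  r2←0x20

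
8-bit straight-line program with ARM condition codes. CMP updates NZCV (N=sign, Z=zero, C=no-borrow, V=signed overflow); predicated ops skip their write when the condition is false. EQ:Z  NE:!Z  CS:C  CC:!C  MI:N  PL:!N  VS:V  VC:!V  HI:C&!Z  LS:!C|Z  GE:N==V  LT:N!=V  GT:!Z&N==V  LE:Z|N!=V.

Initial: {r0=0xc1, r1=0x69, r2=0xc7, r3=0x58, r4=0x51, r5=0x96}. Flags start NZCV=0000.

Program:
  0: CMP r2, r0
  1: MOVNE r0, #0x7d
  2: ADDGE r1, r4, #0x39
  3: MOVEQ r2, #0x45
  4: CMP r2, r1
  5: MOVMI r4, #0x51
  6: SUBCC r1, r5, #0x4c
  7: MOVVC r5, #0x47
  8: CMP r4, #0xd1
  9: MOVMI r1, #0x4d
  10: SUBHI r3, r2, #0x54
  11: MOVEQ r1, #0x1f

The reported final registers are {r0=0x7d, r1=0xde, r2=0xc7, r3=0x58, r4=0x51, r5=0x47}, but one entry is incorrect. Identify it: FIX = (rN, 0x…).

FIX = (r1, 0x4d)

0: ✓ CMP  NZCV=0010
1: ✓ MOVNE  r0←0x7d
2: ✓ ADDGE  r1←0x8a
3: · MOVEQ
4: ✓ CMP  NZCV=0010
5: · MOVMI
6: · SUBCC
7: ✓ MOVVC  r5←0x47
8: ✓ CMP  NZCV=1001
9: ✓ MOVMI  r1←0x4d
10: · SUBHI
11: · MOVEQ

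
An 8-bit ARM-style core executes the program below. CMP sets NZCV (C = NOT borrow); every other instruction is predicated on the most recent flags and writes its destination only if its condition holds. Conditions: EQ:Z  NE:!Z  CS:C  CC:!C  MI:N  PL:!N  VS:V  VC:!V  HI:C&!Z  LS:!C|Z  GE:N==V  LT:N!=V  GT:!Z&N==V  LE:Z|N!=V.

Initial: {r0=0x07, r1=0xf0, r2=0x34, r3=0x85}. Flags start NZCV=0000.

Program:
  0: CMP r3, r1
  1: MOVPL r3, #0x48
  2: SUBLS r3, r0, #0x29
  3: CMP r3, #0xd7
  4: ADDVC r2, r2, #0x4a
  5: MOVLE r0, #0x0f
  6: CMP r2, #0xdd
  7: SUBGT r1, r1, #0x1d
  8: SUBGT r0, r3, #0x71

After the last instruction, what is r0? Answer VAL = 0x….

[0] flags=1000 → (cmp)
[1] flags=1000 PL?F → skip
[2] flags=1000 LS?T → r3=0xde
[3] flags=0010 → (cmp)
[4] flags=0010 VC?T → r2=0x7e
[5] flags=0010 LE?F → skip
[6] flags=1001 → (cmp)
[7] flags=1001 GT?T → r1=0xd3
[8] flags=1001 GT?T → r0=0x6d

VAL = 0x6d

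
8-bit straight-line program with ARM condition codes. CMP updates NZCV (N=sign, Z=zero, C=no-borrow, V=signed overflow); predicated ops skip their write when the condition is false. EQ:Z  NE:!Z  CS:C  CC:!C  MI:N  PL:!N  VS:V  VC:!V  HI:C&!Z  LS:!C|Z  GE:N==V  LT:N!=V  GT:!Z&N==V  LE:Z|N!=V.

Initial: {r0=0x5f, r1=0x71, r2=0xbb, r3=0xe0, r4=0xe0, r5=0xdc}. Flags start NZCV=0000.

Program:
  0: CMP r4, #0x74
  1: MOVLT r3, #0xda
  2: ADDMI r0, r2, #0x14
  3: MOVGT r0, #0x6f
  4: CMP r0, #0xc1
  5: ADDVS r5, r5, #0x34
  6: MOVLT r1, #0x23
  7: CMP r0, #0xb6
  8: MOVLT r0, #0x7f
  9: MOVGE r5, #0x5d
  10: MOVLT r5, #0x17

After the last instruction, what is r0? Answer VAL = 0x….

[0] flags=0011 → (cmp)
[1] flags=0011 LT?T → r3=0xda
[2] flags=0011 MI?F → skip
[3] flags=0011 GT?F → skip
[4] flags=1001 → (cmp)
[5] flags=1001 VS?T → r5=0x10
[6] flags=1001 LT?F → skip
[7] flags=1001 → (cmp)
[8] flags=1001 LT?F → skip
[9] flags=1001 GE?T → r5=0x5d
[10] flags=1001 LT?F → skip

VAL = 0x5f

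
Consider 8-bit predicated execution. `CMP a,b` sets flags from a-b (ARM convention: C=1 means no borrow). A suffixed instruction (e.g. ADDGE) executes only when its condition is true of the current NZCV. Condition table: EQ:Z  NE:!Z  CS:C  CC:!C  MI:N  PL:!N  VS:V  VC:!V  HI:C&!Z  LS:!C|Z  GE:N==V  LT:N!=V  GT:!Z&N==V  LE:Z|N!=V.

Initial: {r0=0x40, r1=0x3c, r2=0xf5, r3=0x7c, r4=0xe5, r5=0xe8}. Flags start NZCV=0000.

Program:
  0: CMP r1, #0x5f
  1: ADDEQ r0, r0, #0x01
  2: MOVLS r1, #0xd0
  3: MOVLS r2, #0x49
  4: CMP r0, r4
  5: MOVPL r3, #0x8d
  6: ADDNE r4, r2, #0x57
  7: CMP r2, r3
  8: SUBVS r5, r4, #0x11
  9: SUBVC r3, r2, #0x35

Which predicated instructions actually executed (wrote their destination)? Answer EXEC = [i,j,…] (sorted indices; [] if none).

EXEC = [2,3,5,6,8]

0: ✓ CMP  NZCV=1000
1: · ADDEQ
2: ✓ MOVLS  r1←0xd0
3: ✓ MOVLS  r2←0x49
4: ✓ CMP  NZCV=0000
5: ✓ MOVPL  r3←0x8d
6: ✓ ADDNE  r4←0xa0
7: ✓ CMP  NZCV=1001
8: ✓ SUBVS  r5←0x8f
9: · SUBVC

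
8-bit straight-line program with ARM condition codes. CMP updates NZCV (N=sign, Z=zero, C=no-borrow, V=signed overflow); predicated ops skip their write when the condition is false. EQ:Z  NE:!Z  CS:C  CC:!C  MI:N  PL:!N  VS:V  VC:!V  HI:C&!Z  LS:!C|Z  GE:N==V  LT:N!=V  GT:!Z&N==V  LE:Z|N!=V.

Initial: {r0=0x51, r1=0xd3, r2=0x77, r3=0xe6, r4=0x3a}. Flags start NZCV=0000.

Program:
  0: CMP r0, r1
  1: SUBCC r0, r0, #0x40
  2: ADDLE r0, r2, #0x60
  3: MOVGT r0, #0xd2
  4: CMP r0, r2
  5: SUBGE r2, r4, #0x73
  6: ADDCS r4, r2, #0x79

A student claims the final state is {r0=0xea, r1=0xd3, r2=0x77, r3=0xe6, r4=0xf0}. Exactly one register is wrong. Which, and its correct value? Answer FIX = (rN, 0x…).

0: ✓ CMP  NZCV=0000
1: ✓ SUBCC  r0←0x11
2: · ADDLE
3: ✓ MOVGT  r0←0xd2
4: ✓ CMP  NZCV=0011
5: · SUBGE
6: ✓ ADDCS  r4←0xf0

FIX = (r0, 0xd2)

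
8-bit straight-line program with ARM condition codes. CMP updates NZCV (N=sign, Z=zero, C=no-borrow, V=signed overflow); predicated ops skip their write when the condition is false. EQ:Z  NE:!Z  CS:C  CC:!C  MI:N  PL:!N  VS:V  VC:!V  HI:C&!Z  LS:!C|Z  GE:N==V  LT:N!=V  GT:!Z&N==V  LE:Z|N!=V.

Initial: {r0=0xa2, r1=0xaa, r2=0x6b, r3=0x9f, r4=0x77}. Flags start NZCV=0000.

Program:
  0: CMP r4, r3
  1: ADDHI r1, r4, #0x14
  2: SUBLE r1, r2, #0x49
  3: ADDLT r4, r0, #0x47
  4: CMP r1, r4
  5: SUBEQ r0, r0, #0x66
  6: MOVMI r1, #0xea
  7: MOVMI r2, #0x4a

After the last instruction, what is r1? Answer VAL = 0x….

VAL = 0xaa

[0] flags=1001 → (cmp)
[1] flags=1001 HI?F → skip
[2] flags=1001 LE?F → skip
[3] flags=1001 LT?F → skip
[4] flags=0011 → (cmp)
[5] flags=0011 EQ?F → skip
[6] flags=0011 MI?F → skip
[7] flags=0011 MI?F → skip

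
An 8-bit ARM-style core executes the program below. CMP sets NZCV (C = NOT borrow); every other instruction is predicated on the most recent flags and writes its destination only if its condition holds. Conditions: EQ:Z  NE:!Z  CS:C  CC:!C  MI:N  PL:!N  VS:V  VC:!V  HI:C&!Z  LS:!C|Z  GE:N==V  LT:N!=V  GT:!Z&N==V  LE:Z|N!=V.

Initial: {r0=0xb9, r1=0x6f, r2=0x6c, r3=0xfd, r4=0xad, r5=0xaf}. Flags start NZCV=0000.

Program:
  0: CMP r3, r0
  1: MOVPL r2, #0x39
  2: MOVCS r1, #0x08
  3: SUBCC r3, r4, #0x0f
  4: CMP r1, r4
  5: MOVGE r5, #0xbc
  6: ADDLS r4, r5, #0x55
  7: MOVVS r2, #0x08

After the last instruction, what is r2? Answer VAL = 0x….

[0] flags=0010 → (cmp)
[1] flags=0010 PL?T → r2=0x39
[2] flags=0010 CS?T → r1=0x08
[3] flags=0010 CC?F → skip
[4] flags=0000 → (cmp)
[5] flags=0000 GE?T → r5=0xbc
[6] flags=0000 LS?T → r4=0x11
[7] flags=0000 VS?F → skip

VAL = 0x39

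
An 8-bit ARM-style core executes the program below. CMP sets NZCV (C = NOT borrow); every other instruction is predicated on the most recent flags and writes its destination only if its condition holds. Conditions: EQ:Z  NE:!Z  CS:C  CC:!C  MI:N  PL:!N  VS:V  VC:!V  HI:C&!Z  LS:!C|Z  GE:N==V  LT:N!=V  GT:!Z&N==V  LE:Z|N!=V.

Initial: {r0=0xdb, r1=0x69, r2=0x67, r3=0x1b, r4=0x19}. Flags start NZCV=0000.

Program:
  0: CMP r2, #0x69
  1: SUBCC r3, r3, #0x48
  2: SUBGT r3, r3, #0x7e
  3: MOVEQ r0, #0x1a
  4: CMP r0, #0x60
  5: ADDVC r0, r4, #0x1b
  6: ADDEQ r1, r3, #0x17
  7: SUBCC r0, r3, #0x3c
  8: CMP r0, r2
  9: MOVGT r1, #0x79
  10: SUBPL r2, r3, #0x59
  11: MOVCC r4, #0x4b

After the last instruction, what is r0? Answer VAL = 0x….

VAL = 0xdb

[0] flags=1000 → (cmp)
[1] flags=1000 CC?T → r3=0xd3
[2] flags=1000 GT?F → skip
[3] flags=1000 EQ?F → skip
[4] flags=0011 → (cmp)
[5] flags=0011 VC?F → skip
[6] flags=0011 EQ?F → skip
[7] flags=0011 CC?F → skip
[8] flags=0011 → (cmp)
[9] flags=0011 GT?F → skip
[10] flags=0011 PL?T → r2=0x7a
[11] flags=0011 CC?F → skip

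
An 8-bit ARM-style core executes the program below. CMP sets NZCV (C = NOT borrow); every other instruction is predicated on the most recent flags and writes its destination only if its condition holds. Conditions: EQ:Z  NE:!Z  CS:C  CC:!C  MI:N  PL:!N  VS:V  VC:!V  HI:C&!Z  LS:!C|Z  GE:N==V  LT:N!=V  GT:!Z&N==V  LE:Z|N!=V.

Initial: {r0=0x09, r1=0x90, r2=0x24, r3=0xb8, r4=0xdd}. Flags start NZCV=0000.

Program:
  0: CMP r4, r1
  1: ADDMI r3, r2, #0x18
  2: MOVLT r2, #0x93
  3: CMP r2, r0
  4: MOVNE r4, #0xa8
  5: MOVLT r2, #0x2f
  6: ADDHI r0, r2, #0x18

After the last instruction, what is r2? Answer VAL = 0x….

0: ✓ CMP  NZCV=0010
1: · ADDMI
2: · MOVLT
3: ✓ CMP  NZCV=0010
4: ✓ MOVNE  r4←0xa8
5: · MOVLT
6: ✓ ADDHI  r0←0x3c

VAL = 0x24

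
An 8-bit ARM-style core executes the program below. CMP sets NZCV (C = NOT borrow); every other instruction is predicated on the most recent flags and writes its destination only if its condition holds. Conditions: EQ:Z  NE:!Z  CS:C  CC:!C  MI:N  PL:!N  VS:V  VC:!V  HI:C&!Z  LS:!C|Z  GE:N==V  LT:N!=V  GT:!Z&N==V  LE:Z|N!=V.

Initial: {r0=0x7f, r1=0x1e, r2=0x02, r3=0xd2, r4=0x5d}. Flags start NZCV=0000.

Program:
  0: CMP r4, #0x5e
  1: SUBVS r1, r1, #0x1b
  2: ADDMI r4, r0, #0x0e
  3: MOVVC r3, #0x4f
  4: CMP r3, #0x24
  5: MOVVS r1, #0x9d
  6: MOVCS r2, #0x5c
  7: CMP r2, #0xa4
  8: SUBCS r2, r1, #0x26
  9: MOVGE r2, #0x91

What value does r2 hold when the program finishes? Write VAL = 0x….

VAL = 0x91

[0] flags=1000 → (cmp)
[1] flags=1000 VS?F → skip
[2] flags=1000 MI?T → r4=0x8d
[3] flags=1000 VC?T → r3=0x4f
[4] flags=0010 → (cmp)
[5] flags=0010 VS?F → skip
[6] flags=0010 CS?T → r2=0x5c
[7] flags=1001 → (cmp)
[8] flags=1001 CS?F → skip
[9] flags=1001 GE?T → r2=0x91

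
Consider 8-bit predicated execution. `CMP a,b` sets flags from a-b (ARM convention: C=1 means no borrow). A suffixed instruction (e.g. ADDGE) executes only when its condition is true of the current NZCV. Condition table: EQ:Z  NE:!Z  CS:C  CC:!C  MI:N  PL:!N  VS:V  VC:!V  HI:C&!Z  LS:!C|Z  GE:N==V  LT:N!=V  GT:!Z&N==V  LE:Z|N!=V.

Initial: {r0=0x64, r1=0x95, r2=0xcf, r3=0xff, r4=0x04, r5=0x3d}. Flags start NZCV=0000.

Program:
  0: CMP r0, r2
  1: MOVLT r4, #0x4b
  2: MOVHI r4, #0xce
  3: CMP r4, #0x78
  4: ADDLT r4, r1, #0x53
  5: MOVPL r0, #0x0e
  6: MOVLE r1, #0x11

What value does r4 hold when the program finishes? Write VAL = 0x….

[0] flags=1001 → (cmp)
[1] flags=1001 LT?F → skip
[2] flags=1001 HI?F → skip
[3] flags=1000 → (cmp)
[4] flags=1000 LT?T → r4=0xe8
[5] flags=1000 PL?F → skip
[6] flags=1000 LE?T → r1=0x11

VAL = 0xe8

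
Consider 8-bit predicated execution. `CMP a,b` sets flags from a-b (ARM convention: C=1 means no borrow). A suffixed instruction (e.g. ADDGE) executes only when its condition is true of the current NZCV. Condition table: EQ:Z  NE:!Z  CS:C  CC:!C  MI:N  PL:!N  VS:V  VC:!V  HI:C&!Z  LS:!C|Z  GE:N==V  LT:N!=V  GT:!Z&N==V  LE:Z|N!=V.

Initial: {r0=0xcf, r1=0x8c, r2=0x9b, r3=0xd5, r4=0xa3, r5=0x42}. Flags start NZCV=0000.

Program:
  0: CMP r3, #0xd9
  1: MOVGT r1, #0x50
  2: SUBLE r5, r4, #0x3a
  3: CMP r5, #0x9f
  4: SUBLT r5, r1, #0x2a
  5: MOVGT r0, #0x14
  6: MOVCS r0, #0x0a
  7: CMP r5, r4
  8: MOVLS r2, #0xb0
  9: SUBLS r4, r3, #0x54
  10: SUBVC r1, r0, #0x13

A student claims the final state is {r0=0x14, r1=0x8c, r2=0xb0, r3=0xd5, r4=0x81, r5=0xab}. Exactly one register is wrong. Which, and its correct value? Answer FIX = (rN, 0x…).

FIX = (r5, 0x69)

[0] flags=1000 → (cmp)
[1] flags=1000 GT?F → skip
[2] flags=1000 LE?T → r5=0x69
[3] flags=1001 → (cmp)
[4] flags=1001 LT?F → skip
[5] flags=1001 GT?T → r0=0x14
[6] flags=1001 CS?F → skip
[7] flags=1001 → (cmp)
[8] flags=1001 LS?T → r2=0xb0
[9] flags=1001 LS?T → r4=0x81
[10] flags=1001 VC?F → skip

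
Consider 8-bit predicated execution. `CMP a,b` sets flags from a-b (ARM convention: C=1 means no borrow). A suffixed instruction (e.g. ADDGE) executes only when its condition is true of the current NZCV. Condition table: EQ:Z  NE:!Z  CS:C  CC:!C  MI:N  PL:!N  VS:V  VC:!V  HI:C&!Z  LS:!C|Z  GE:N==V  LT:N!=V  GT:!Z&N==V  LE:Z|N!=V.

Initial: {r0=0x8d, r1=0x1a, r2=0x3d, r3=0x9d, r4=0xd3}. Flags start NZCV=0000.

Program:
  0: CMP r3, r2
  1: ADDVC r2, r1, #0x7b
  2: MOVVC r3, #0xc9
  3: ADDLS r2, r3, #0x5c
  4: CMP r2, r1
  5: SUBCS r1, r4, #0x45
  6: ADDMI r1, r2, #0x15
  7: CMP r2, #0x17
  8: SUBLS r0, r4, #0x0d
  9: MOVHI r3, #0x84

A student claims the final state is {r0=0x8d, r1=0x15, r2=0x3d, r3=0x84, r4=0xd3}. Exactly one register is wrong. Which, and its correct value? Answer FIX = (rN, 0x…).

FIX = (r1, 0x8e)

[0] flags=0011 → (cmp)
[1] flags=0011 VC?F → skip
[2] flags=0011 VC?F → skip
[3] flags=0011 LS?F → skip
[4] flags=0010 → (cmp)
[5] flags=0010 CS?T → r1=0x8e
[6] flags=0010 MI?F → skip
[7] flags=0010 → (cmp)
[8] flags=0010 LS?F → skip
[9] flags=0010 HI?T → r3=0x84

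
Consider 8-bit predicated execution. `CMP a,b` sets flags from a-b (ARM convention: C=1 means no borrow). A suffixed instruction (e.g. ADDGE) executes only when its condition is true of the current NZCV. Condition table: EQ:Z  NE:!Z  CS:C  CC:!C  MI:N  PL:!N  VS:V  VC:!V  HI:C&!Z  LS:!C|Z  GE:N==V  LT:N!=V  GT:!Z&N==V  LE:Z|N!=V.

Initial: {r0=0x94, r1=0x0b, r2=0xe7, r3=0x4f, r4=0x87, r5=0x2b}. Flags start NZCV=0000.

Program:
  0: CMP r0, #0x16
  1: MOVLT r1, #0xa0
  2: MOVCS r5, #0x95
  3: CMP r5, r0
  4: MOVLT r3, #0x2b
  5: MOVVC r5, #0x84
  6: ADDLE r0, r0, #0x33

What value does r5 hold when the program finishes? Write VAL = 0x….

[0] flags=0011 → (cmp)
[1] flags=0011 LT?T → r1=0xa0
[2] flags=0011 CS?T → r5=0x95
[3] flags=0010 → (cmp)
[4] flags=0010 LT?F → skip
[5] flags=0010 VC?T → r5=0x84
[6] flags=0010 LE?F → skip

VAL = 0x84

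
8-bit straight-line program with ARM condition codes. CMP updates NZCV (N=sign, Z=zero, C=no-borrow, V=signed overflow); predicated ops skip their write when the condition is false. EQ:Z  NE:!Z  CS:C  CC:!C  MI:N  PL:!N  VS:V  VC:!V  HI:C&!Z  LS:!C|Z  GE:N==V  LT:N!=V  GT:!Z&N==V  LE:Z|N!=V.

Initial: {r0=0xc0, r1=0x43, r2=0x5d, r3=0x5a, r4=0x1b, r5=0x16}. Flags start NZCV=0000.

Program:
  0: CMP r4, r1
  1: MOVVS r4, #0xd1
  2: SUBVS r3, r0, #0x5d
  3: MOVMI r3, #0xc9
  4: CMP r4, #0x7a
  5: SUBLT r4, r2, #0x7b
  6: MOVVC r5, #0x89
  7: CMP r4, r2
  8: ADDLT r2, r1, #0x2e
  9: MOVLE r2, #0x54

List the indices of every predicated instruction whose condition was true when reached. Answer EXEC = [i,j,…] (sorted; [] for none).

EXEC = [3,5,6,8,9]

[0] flags=1000 → (cmp)
[1] flags=1000 VS?F → skip
[2] flags=1000 VS?F → skip
[3] flags=1000 MI?T → r3=0xc9
[4] flags=1000 → (cmp)
[5] flags=1000 LT?T → r4=0xe2
[6] flags=1000 VC?T → r5=0x89
[7] flags=1010 → (cmp)
[8] flags=1010 LT?T → r2=0x71
[9] flags=1010 LE?T → r2=0x54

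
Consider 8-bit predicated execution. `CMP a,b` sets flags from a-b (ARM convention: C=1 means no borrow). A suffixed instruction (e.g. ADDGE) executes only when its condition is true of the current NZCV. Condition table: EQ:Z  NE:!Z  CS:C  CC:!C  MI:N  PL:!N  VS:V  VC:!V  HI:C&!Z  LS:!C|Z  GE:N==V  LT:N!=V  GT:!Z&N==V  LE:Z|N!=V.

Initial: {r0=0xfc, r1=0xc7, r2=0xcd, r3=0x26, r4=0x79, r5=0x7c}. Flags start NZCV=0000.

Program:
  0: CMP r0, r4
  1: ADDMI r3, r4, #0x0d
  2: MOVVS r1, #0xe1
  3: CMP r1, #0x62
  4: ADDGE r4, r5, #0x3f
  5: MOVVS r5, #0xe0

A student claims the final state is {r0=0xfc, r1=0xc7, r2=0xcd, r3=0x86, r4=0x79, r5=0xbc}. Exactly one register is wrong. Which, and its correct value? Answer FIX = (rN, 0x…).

[0] flags=1010 → (cmp)
[1] flags=1010 MI?T → r3=0x86
[2] flags=1010 VS?F → skip
[3] flags=0011 → (cmp)
[4] flags=0011 GE?F → skip
[5] flags=0011 VS?T → r5=0xe0

FIX = (r5, 0xe0)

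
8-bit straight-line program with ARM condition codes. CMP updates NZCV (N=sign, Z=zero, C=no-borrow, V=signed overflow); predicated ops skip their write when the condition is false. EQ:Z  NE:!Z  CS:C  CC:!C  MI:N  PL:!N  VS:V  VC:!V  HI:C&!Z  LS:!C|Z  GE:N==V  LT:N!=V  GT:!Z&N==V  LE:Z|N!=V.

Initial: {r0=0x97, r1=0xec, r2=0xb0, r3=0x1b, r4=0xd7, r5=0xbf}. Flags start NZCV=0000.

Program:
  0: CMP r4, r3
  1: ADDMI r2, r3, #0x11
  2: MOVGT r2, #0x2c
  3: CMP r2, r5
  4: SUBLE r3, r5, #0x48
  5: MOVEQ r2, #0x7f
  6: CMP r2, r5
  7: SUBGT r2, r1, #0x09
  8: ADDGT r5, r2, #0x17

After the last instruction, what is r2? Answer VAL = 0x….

VAL = 0xe3

[0] flags=1010 → (cmp)
[1] flags=1010 MI?T → r2=0x2c
[2] flags=1010 GT?F → skip
[3] flags=0000 → (cmp)
[4] flags=0000 LE?F → skip
[5] flags=0000 EQ?F → skip
[6] flags=0000 → (cmp)
[7] flags=0000 GT?T → r2=0xe3
[8] flags=0000 GT?T → r5=0xfa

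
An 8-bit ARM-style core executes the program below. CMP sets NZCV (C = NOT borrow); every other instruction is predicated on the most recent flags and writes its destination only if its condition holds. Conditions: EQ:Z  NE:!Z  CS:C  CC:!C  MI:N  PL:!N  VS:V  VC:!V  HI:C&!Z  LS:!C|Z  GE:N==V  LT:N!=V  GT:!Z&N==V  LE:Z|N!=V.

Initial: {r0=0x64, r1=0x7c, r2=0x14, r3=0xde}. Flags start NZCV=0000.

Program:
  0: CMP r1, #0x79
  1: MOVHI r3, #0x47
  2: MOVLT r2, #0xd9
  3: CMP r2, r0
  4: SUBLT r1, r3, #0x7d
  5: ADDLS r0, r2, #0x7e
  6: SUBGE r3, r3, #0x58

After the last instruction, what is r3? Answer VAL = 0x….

VAL = 0x47

0: ✓ CMP  NZCV=0010
1: ✓ MOVHI  r3←0x47
2: · MOVLT
3: ✓ CMP  NZCV=1000
4: ✓ SUBLT  r1←0xca
5: ✓ ADDLS  r0←0x92
6: · SUBGE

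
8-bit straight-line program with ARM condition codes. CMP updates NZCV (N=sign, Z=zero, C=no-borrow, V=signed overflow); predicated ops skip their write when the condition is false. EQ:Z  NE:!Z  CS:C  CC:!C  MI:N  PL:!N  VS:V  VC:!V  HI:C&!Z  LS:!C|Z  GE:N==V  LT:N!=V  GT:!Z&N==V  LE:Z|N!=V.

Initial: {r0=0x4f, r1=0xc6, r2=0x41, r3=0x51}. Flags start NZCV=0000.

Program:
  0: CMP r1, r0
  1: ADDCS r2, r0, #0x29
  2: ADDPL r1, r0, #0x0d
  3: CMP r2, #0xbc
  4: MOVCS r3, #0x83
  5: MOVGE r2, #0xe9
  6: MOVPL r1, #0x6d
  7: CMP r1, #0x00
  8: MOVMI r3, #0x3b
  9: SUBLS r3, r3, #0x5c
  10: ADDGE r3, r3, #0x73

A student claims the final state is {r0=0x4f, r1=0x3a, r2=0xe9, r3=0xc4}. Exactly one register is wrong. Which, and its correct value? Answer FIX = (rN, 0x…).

FIX = (r1, 0x5c)

0: ✓ CMP  NZCV=0011
1: ✓ ADDCS  r2←0x78
2: ✓ ADDPL  r1←0x5c
3: ✓ CMP  NZCV=1001
4: · MOVCS
5: ✓ MOVGE  r2←0xe9
6: · MOVPL
7: ✓ CMP  NZCV=0010
8: · MOVMI
9: · SUBLS
10: ✓ ADDGE  r3←0xc4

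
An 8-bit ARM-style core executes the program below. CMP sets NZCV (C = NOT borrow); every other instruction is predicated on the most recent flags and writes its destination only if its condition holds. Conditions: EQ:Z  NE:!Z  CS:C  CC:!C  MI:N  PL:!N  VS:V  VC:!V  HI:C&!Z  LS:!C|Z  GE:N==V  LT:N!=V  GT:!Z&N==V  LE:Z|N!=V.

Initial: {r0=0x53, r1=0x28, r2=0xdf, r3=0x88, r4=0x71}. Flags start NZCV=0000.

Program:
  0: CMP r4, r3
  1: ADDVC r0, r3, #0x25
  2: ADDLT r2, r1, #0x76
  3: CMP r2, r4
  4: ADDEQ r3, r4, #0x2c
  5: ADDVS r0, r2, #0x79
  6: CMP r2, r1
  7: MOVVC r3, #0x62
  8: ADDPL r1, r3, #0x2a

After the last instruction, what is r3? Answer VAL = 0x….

0: ✓ CMP  NZCV=1001
1: · ADDVC
2: · ADDLT
3: ✓ CMP  NZCV=0011
4: · ADDEQ
5: ✓ ADDVS  r0←0x58
6: ✓ CMP  NZCV=1010
7: ✓ MOVVC  r3←0x62
8: · ADDPL

VAL = 0x62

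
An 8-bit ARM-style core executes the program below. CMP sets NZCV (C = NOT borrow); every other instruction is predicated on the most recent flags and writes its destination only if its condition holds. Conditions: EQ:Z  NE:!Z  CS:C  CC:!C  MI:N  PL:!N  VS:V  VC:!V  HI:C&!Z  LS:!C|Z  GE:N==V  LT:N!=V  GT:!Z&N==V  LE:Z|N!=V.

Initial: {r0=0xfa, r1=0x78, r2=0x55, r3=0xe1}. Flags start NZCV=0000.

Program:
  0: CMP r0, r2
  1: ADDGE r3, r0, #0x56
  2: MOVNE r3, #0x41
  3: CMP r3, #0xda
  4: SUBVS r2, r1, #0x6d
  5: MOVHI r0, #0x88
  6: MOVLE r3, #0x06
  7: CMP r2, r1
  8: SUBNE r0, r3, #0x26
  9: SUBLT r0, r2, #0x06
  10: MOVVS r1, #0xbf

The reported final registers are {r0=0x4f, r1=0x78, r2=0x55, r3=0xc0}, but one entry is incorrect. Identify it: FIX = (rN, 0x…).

[0] flags=1010 → (cmp)
[1] flags=1010 GE?F → skip
[2] flags=1010 NE?T → r3=0x41
[3] flags=0000 → (cmp)
[4] flags=0000 VS?F → skip
[5] flags=0000 HI?F → skip
[6] flags=0000 LE?F → skip
[7] flags=1000 → (cmp)
[8] flags=1000 NE?T → r0=0x1b
[9] flags=1000 LT?T → r0=0x4f
[10] flags=1000 VS?F → skip

FIX = (r3, 0x41)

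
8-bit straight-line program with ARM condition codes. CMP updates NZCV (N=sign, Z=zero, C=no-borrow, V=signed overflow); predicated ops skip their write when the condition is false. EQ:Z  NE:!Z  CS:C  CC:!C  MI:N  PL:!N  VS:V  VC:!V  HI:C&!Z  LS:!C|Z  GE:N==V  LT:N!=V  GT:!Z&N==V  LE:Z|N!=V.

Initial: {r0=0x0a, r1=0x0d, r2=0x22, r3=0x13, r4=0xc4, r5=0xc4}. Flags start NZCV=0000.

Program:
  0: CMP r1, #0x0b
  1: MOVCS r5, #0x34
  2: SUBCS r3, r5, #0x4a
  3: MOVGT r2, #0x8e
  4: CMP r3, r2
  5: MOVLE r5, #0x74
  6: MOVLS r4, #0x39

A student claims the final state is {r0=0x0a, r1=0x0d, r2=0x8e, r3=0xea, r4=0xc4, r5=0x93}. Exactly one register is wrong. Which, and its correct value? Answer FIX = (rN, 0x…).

0: ✓ CMP  NZCV=0010
1: ✓ MOVCS  r5←0x34
2: ✓ SUBCS  r3←0xea
3: ✓ MOVGT  r2←0x8e
4: ✓ CMP  NZCV=0010
5: · MOVLE
6: · MOVLS

FIX = (r5, 0x34)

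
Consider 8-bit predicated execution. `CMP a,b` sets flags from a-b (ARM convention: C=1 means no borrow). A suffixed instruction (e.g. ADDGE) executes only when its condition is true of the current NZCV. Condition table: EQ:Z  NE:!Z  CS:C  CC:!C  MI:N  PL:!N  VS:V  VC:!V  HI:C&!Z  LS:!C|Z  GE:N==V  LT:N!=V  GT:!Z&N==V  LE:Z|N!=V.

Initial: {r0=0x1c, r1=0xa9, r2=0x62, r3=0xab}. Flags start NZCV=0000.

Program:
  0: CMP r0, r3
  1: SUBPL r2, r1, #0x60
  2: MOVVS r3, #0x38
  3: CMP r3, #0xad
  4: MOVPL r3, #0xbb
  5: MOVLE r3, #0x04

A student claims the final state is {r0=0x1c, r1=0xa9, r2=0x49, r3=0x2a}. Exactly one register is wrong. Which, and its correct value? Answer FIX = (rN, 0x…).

FIX = (r3, 0x04)

[0] flags=0000 → (cmp)
[1] flags=0000 PL?T → r2=0x49
[2] flags=0000 VS?F → skip
[3] flags=1000 → (cmp)
[4] flags=1000 PL?F → skip
[5] flags=1000 LE?T → r3=0x04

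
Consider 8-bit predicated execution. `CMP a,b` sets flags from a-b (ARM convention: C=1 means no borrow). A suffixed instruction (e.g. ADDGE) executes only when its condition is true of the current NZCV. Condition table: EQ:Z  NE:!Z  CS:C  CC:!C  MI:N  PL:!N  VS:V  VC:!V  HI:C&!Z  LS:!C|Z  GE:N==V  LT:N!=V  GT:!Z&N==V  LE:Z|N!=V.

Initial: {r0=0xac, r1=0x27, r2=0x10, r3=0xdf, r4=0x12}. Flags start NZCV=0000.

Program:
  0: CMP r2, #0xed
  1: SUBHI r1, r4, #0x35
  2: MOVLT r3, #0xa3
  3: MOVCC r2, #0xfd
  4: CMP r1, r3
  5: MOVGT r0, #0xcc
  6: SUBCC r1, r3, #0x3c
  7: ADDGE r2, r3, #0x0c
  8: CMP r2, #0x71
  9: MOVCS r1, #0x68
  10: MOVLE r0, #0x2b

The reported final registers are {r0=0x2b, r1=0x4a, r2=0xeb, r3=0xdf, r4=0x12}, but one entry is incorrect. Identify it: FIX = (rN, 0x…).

0: ✓ CMP  NZCV=0000
1: · SUBHI
2: · MOVLT
3: ✓ MOVCC  r2←0xfd
4: ✓ CMP  NZCV=0000
5: ✓ MOVGT  r0←0xcc
6: ✓ SUBCC  r1←0xa3
7: ✓ ADDGE  r2←0xeb
8: ✓ CMP  NZCV=0011
9: ✓ MOVCS  r1←0x68
10: ✓ MOVLE  r0←0x2b

FIX = (r1, 0x68)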